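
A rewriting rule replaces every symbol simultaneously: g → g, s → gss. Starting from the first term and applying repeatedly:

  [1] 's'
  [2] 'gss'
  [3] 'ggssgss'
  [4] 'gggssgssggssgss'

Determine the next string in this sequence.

φ(gggssgssggssgss) expands symbol-by-symbol to g g g gss gss g gss gss g g gss gss g gss gss; joining the 15 pieces gives the next term.

ggggssgssggssgssgggssgssggssgss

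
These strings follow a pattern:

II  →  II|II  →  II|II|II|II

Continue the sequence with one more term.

Each string is two copies of the previous one joined by '|'.
Doubling II|II|II|II with '|' between the halves:

II|II|II|II|II|II|II|II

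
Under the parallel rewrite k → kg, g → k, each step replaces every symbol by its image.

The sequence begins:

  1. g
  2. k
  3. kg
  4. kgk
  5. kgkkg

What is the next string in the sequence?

Expanding kgkkg: k→kg, g→k, k→kg, k→kg, g→k. Concatenated: kg k kg kg k.

kgkkgkgk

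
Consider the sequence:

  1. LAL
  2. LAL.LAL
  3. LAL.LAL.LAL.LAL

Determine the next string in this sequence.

Every step duplicates the string with '.' between the halves.
So the next term is two copies of LAL.LAL.LAL.LAL with '.' between the halves.

LAL.LAL.LAL.LAL.LAL.LAL.LAL.LAL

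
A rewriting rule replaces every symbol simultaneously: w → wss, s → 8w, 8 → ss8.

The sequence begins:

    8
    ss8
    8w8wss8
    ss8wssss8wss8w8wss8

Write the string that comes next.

Applying the rule to each of the 19 symbols of ss8wssss8wss8w8wss8 gives the pieces 8w 8w ss8 wss 8w 8w 8w 8w ss8 wss 8w 8w ss8 wss ss8 wss 8w 8w ss8, which concatenate to the answer.

8w8wss8wss8w8w8w8wss8wss8w8wss8wssss8wss8w8wss8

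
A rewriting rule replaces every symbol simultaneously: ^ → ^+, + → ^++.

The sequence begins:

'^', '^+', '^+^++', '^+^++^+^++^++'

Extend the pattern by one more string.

Rewriting the 13 symbols of ^+^++^+^++^++ one by one yields ^+ ^++ ^+ ^++ ^++ ^+ ^++ ^+ ^++ ^++ ^+ ^++ ^++; concatenated:

^+^++^+^++^++^+^++^+^++^++^+^++^++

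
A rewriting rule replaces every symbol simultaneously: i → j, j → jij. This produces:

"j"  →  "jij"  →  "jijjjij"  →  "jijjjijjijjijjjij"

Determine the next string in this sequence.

jijjjijjijjijjjijjijjjijjijjjijjijjijjjij

φ(jijjjijjijjijjjij) expands symbol-by-symbol to jij j jij jij jij j jij jij j jij jij j jij jij jij j jij; joining the 17 pieces gives the next term.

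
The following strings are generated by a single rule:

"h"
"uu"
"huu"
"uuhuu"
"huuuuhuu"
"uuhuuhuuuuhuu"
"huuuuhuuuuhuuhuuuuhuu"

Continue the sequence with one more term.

uuhuuhuuuuhuuhuuuuhuuuuhuuhuuuuhuu

This is a Fibonacci-style word recurrence s(k) = s(k−2)·s(k−1): e.g. h·uu = huu.
The next term joins uuhuuhuuuuhuu and huuuuhuuuuhuuhuuuuhuu.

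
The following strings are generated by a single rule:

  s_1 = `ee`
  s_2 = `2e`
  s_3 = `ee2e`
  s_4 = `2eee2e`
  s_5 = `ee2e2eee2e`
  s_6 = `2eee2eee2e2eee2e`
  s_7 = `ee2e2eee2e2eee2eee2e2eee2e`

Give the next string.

This is a Fibonacci-style word recurrence s(k) = s(k−2)·s(k−1): e.g. ee·2e = ee2e.
So term 8 is 2eee2eee2e2eee2e·ee2e2eee2e2eee2eee2e2eee2e.

2eee2eee2e2eee2eee2e2eee2e2eee2eee2e2eee2e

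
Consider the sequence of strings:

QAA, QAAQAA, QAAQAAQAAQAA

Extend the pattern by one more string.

Every step duplicates the string.
Doubling QAAQAAQAAQAA:

QAAQAAQAAQAAQAAQAAQAAQAA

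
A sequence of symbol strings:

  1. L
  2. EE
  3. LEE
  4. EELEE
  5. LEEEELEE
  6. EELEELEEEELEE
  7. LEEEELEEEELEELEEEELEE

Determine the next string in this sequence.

This is a Fibonacci-style word recurrence s(k) = s(k−2)·s(k−1): e.g. L·EE = LEE.
The next term joins EELEELEEEELEE and LEEEELEEEELEELEEEELEE.

EELEELEEEELEELEEEELEEEELEELEEEELEE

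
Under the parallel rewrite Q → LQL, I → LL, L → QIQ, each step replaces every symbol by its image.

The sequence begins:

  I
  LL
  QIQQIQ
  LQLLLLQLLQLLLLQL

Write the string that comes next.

QIQLQLQIQQIQQIQQIQLQLQIQQIQLQLQIQQIQQIQQIQLQLQIQ

Applying the rule to each of the 16 symbols of LQLLLLQLLQLLLLQL gives the pieces QIQ LQL QIQ QIQ QIQ QIQ LQL QIQ QIQ LQL QIQ QIQ QIQ QIQ LQL QIQ, which concatenate to the answer.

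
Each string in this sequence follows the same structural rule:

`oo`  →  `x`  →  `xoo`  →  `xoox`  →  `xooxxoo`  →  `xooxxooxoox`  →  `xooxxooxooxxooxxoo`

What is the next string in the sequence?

From term 3 onward, concatenate the last term with the second-to-last: x·oo = xoo, xoo·x = xoox, …
Continuing: xooxxooxooxxooxxoo · xooxxooxoox gives term 8.

xooxxooxooxxooxxooxooxxooxoox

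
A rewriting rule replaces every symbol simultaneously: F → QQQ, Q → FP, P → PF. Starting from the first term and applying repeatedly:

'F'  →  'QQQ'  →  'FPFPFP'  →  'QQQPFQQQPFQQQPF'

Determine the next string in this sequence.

Replace each of the 15 characters of QQQPFQQQPFQQQPF in place — FP FP FP PF QQQ FP FP FP PF QQQ FP FP FP PF QQQ — and concatenate.

FPFPFPPFQQQFPFPFPPFQQQFPFPFPPFQQQ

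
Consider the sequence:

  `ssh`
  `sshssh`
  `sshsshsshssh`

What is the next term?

sshsshsshsshsshsshsshssh

Each string is two copies of the previous one concatenated.
So the next term is two copies of sshsshsshssh.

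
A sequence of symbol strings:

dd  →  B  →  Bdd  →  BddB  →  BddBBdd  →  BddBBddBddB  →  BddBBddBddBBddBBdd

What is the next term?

BddBBddBddBBddBBddBddBBddBddB

From term 3 onward, concatenate the last term with the second-to-last: B·dd = Bdd, Bdd·B = BddB, …
The next term joins BddBBddBddBBddBBdd and BddBBddBddB.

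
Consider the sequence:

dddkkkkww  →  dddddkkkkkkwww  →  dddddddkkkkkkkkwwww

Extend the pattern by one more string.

dddddddddkkkkkkkkkkwwwww

The n-th term is 2n+1 d's then 2n+2 k's then n+1 w's (n = 1, 2, …).
At n = 4 the blocks have lengths 9, 10, 5.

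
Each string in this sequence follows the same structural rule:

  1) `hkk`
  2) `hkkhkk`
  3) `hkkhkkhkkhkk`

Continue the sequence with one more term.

hkkhkkhkkhkkhkkhkkhkkhkk

Each string is two copies of the previous one concatenated.
One more doubling of hkkhkkhkkhkk gives the answer.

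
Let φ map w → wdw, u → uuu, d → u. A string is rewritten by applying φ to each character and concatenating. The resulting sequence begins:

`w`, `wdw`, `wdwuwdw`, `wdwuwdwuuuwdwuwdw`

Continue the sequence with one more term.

wdwuwdwuuuwdwuwdwuuuuuuuuuwdwuwdwuuuwdwuwdw

φ(wdwuwdwuuuwdwuwdw) expands symbol-by-symbol to wdw u wdw uuu wdw u wdw uuu uuu uuu wdw u wdw uuu wdw u wdw; joining the 17 pieces gives the next term.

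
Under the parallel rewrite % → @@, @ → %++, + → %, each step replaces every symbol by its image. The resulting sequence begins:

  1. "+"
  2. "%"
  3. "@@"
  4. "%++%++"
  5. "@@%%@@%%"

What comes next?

%++%++@@@@%++%++@@@@

Expanding @@%%@@%%: @→%++, @→%++, %→@@, %→@@, @→%++, @→%++, %→@@, %→@@. Concatenated: %++ %++ @@ @@ %++ %++ @@ @@.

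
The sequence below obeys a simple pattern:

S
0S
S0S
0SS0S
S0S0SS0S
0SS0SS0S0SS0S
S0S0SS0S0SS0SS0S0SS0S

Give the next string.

0SS0SS0S0SS0SS0S0SS0S0SS0SS0S0SS0S

From term 3 onward, concatenate the second-to-last term with the last: S·0S = S0S, 0S·S0S = 0SS0S, …
The next term joins 0SS0SS0S0SS0S and S0S0SS0S0SS0SS0S0SS0S.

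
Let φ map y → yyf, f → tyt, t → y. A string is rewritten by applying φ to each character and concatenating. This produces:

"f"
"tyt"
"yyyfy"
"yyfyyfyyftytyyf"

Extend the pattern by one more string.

Replace each of the 15 characters of yyfyyfyyftytyyf in place — yyf yyf tyt yyf yyf tyt yyf yyf tyt y yyf y yyf yyf tyt — and concatenate.

yyfyyftytyyfyyftytyyfyyftytyyyfyyyfyyftyt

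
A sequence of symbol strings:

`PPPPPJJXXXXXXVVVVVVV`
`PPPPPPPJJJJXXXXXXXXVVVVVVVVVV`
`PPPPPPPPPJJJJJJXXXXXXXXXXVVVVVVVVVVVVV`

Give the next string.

The n-th term is 2n+1 P's then 2n-2 J's then 2n+2 X's then 3n+1 V's, where the shown terms are n = 2, 3, 4.
For the next term, n = 5, so the run lengths are 11, 8, 12, 16.

PPPPPPPPPPPJJJJJJJJXXXXXXXXXXXXVVVVVVVVVVVVVVVV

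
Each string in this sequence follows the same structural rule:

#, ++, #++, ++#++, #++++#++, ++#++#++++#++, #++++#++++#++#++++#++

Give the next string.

++#++#++++#++#++++#++++#++#++++#++

From term 3 onward, concatenate the second-to-last term with the last: #·++ = #++, ++·#++ = ++#++, …
The next term joins ++#++#++++#++ and #++++#++++#++#++++#++.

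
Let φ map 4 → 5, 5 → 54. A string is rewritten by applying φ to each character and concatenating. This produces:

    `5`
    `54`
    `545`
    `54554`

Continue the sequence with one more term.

54554545

Apply φ to 54554 symbol by symbol: 5→54, 4→5, 5→54, 5→54, 4→5; joined: 54 5 54 54 5.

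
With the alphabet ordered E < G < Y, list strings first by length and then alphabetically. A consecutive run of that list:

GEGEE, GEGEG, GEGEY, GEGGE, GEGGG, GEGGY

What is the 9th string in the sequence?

Stepping forward 3 times from GEGGY: GEGGY → GEGYE → GEGYG, then the target.

GEGYY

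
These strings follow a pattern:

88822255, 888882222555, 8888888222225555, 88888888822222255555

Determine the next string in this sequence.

888888888882222222555555

Reading off run lengths: 8 runs 3, 5, 7, 9; 2 runs 3, 4, 5, 6; 5 runs 2, 3, 4, 5 — each is linear in n, where the shown terms are n = 2, 3, 4, 5.
At n = 6 the blocks have lengths 11, 7, 6.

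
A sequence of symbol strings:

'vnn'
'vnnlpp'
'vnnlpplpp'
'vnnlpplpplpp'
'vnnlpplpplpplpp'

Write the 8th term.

vnnlpplpplpplpplpplpplpp

Every step adds lpp to the end: s(k+1) = s(k)·lpp.
From vnnlpplpplpplpp, 3 further steps: vnnlpplpplpplpp → vnnlpplpplpplpplpp → vnnlpplpplpplpplpplpp → (answer).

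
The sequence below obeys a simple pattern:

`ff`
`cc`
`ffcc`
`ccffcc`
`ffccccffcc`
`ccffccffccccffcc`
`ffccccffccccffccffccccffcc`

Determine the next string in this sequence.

ccffccffccccffccffccccffccccffccffccccffcc

This is a Fibonacci-style word recurrence s(k) = s(k−2)·s(k−1): e.g. ff·cc = ffcc.
Continuing: ccffccffccccffcc · ffccccffccccffccffccccffcc gives term 8.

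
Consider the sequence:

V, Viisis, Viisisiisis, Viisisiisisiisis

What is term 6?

Each term is the previous one with iisis appended.
From Viisisiisisiisis, 2 further steps: Viisisiisisiisis → Viisisiisisiisisiisis → (answer).

Viisisiisisiisisiisisiisis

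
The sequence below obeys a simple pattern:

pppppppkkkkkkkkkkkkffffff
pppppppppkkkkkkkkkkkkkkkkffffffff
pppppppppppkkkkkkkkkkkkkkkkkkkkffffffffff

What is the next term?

The n-th term is 2n+1 p's then 4n k's then 2n f's, where the shown terms are n = 3, 4, 5.
At n = 6 the blocks have lengths 13, 24, 12.

pppppppppppppkkkkkkkkkkkkkkkkkkkkkkkkffffffffffff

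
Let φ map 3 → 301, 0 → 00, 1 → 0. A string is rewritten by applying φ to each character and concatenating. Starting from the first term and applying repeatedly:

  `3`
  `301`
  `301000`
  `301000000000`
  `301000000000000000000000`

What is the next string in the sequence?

φ(301000000000000000000000) expands symbol-by-symbol to 301 00 0 00 00 00 00 00 00 00 00 00 00 00 00 00 00 00 00 00 00 00 00 00; joining the 24 pieces gives the next term.

301000000000000000000000000000000000000000000000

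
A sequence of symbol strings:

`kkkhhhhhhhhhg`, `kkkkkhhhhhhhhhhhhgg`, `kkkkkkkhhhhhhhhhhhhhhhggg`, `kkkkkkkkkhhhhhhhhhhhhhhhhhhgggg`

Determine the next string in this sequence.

kkkkkkkkkkkhhhhhhhhhhhhhhhhhhhhhggggg

Each string has the form k^{2n-1} h^{3n+3} g^{n-1}, where the shown terms are n = 2, 3, 4, 5.
For the next term, n = 6, so the run lengths are 11, 21, 5.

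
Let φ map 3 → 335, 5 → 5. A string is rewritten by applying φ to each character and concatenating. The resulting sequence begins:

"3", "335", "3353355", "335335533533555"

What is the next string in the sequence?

Applying the rule to each of the 15 symbols of 335335533533555 gives the pieces 335 335 5 335 335 5 5 335 335 5 335 335 5 5 5, which concatenate to the answer.

3353355335335553353355335335555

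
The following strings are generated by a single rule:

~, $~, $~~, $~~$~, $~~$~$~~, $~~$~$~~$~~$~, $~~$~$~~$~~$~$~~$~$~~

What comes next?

$~~$~$~~$~~$~$~~$~$~~$~~$~$~~$~~$~

This is a Fibonacci-style word recurrence s(k) = s(k−1)·s(k−2): e.g. $~·~ = $~~.
Continuing: $~~$~$~~$~~$~$~~$~$~~ · $~~$~$~~$~~$~ gives term 8.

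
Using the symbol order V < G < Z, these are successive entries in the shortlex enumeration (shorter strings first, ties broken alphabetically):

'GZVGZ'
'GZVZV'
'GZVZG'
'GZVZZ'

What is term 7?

Continuing the enumeration 3 steps past GZVZZ: GZVZZ → GZGVV → GZGVG → (answer).

GZGVZ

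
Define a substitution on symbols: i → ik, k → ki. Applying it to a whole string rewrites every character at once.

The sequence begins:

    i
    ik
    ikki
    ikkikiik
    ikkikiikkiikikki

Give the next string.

Rewriting the 16 symbols of ikkikiikkiikikki one by one yields ik ki ki ik ki ik ik ki ki ik ik ki ik ki ki ik; concatenated:

ikkikiikkiikikkikiikikkiikkikiik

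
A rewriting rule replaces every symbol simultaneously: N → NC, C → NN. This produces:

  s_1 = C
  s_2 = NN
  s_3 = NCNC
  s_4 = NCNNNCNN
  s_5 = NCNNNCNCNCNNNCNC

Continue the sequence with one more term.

Rewriting the 16 symbols of NCNNNCNCNCNNNCNC one by one yields NC NN NC NC NC NN NC NN NC NN NC NC NC NN NC NN; concatenated:

NCNNNCNCNCNNNCNNNCNNNCNCNCNNNCNN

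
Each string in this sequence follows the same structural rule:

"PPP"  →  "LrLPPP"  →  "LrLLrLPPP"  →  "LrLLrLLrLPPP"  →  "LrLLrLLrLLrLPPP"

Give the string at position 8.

LrLLrLLrLLrLLrLLrLLrLPPP

Each term is the previous one with LrL prepended.
From LrLLrLLrLLrLPPP, 3 further steps: LrLLrLLrLLrLPPP → LrLLrLLrLLrLLrLPPP → LrLLrLLrLLrLLrLLrLPPP → (answer).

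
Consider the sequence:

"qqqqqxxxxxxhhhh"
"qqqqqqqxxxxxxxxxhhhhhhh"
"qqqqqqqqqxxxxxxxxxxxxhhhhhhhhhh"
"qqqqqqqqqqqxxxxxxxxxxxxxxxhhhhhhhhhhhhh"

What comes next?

qqqqqqqqqqqqqxxxxxxxxxxxxxxxxxxhhhhhhhhhhhhhhhh

Each string has the form q^{2n+1} x^{3n} h^{3n-2}, where the shown terms are n = 2, 3, 4, 5.
For the next term, n = 6, so the run lengths are 13, 18, 16.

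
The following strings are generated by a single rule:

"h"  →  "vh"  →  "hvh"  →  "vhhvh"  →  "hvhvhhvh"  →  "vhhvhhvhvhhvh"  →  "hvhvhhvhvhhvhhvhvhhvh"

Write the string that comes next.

vhhvhhvhvhhvhhvhvhhvhvhhvhhvhvhhvh

This is a Fibonacci-style word recurrence s(k) = s(k−2)·s(k−1): e.g. h·vh = hvh.
The next term joins vhhvhhvhvhhvh and hvhvhhvhvhhvhhvhvhhvh.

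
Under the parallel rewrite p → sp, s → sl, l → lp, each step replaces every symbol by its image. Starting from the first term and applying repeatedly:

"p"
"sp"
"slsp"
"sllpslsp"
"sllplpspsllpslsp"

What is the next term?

sllplpsplpspslspsllplpspsllpslsp

Applying the rule to each of the 16 symbols of sllplpspsllpslsp gives the pieces sl lp lp sp lp sp sl sp sl lp lp sp sl lp sl sp, which concatenate to the answer.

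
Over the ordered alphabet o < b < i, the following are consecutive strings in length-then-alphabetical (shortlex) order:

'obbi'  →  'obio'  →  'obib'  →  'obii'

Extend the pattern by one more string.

The successor of obii increments the rightmost position that isn't already i and resets every position after it to o.

oioo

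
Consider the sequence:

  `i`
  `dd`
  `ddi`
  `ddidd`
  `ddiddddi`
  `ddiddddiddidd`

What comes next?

ddiddddiddiddddiddddi

Each term (from the third on) is the previous term followed by the one before it: term 3 = dd·i = ddi.
Continuing: ddiddddiddidd · ddiddddi gives term 7.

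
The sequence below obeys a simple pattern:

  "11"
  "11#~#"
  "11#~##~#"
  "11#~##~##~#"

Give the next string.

Each term is the previous one with #~# appended.
One more step from 11#~##~##~# gives the answer.

11#~##~##~##~#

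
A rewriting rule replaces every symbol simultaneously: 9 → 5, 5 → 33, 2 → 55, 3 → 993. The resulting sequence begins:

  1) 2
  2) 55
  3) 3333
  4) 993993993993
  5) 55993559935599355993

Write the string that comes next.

Rewriting the 20 symbols of 55993559935599355993 one by one yields 33 33 5 5 993 33 33 5 5 993 33 33 5 5 993 33 33 5 5 993; concatenated:

333355993333355993333355993333355993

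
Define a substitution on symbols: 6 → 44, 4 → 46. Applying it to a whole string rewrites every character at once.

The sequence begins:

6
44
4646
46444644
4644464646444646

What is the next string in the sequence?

46444646464446444644464646444644

Applying the rule to each of the 16 symbols of 4644464646444646 gives the pieces 46 44 46 46 46 44 46 44 46 44 46 46 46 44 46 44, which concatenate to the answer.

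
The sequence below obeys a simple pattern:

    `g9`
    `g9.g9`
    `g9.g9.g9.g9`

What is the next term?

Every step duplicates the string with '.' between the halves.
One more doubling of g9.g9.g9.g9 gives the answer.

g9.g9.g9.g9.g9.g9.g9.g9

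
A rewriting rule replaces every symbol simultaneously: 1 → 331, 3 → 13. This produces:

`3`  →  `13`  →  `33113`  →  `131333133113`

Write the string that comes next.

33113331131313331131333133113

Rewriting each symbol of 131333133113: 1→331, 3→13, 1→331, 3→13, 3→13, 3→13, 1→331, 3→13, 3→13, 1→331, 1→331, 3→13, which concatenates to 331 13 331 13 13 13 331 13 13 331 331 13.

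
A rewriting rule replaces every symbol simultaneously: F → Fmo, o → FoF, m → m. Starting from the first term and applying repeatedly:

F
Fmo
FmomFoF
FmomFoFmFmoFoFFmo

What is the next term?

FmomFoFmFmoFoFFmomFmomFoFFmoFoFFmoFmomFoF

Replace each of the 17 characters of FmomFoFmFmoFoFFmo in place — Fmo m FoF m Fmo FoF Fmo m Fmo m FoF Fmo FoF Fmo Fmo m FoF — and concatenate.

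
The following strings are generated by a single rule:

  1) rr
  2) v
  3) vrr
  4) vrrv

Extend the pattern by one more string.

This is a Fibonacci-style word recurrence s(k) = s(k−1)·s(k−2): e.g. v·rr = vrr.
The next term joins vrrv and vrr.

vrrvvrr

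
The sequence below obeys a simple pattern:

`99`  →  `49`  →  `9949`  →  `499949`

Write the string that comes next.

Each term (from the third on) is the two preceding terms concatenated in order: term 3 = 99·49 = 9949.
So term 5 is 9949·499949.

9949499949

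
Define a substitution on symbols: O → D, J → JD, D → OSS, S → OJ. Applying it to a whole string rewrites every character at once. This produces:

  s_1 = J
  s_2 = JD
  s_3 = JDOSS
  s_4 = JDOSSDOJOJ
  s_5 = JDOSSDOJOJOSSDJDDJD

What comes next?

JDOSSDOJOJOSSDJDDJDDOJOJOSSJDOSSOSSJDOSS

Applying the rule to each of the 19 symbols of JDOSSDOJOJOSSDJDDJD gives the pieces JD OSS D OJ OJ OSS D JD D JD D OJ OJ OSS JD OSS OSS JD OSS, which concatenate to the answer.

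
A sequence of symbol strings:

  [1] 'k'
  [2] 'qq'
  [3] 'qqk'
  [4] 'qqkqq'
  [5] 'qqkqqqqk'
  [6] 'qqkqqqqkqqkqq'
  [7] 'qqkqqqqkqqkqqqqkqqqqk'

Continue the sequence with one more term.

qqkqqqqkqqkqqqqkqqqqkqqkqqqqkqqkqq

This is a Fibonacci-style word recurrence s(k) = s(k−1)·s(k−2): e.g. qq·k = qqk.
So term 8 is qqkqqqqkqqkqqqqkqqqqk·qqkqqqqkqqkqq.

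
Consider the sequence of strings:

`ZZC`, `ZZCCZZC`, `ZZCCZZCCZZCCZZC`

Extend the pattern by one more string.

Every step duplicates the string with 'C' between the halves.
Doubling ZZCCZZCCZZCCZZC with 'C' between the halves:

ZZCCZZCCZZCCZZCCZZCCZZCCZZCCZZC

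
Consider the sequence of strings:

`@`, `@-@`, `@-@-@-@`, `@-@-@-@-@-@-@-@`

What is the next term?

s(k+1) = s(k)·-·s(k) — each term doubles the last with '-' between the halves.
Doubling @-@-@-@-@-@-@-@ with '-' between the halves:

@-@-@-@-@-@-@-@-@-@-@-@-@-@-@-@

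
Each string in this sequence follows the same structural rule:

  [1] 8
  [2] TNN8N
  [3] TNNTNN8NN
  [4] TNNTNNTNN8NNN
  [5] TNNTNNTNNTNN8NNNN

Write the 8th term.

TNNTNNTNNTNNTNNTNNTNN8NNNNNNN

Each term wraps the previous one in TNN on the left and N on the right.
From TNNTNNTNNTNN8NNNN, 3 further steps: TNNTNNTNNTNN8NNNN → TNNTNNTNNTNNTNN8NNNNN → TNNTNNTNNTNNTNNTNN8NNNNNN → (answer).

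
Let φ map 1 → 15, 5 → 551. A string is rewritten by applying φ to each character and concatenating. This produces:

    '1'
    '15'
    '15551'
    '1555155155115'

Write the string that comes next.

Rewriting the 13 symbols of 1555155155115 one by one yields 15 551 551 551 15 551 551 15 551 551 15 15 551; concatenated:

1555155155115551551155515511515551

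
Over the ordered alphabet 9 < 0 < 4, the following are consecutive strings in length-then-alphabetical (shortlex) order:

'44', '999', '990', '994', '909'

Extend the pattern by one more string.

The successor of 909 increments the rightmost position that isn't already 4 and resets every position after it to 9.

900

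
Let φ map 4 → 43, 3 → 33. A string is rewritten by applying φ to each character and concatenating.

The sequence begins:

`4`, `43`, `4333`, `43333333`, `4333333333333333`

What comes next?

Replace each of the 16 characters of 4333333333333333 in place — 43 33 33 33 33 33 33 33 33 33 33 33 33 33 33 33 — and concatenate.

43333333333333333333333333333333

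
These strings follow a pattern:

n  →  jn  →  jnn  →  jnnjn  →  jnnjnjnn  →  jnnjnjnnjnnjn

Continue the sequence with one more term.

jnnjnjnnjnnjnjnnjnjnn

Each term (from the third on) is the previous term followed by the one before it: term 3 = jn·n = jnn.
The next term joins jnnjnjnnjnnjn and jnnjnjnn.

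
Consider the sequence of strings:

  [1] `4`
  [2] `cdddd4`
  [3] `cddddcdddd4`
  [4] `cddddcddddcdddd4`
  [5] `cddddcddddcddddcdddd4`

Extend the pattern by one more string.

cddddcddddcddddcddddcdddd4

Every step adds cdddd at the front: s(k+1) = cdddd·s(k).
One more step from cddddcddddcddddcdddd4 gives the answer.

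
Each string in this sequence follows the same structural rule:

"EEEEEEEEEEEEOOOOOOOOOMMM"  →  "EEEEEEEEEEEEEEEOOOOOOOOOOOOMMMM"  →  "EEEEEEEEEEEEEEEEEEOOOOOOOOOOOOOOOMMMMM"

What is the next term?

Reading off run lengths: E runs 12, 15, 18; O runs 9, 12, 15; M runs 3, 4, 5 — each is linear in n, where the shown terms are n = 3, 4, 5.
For the next term, n = 6, so the run lengths are 21, 18, 6.

EEEEEEEEEEEEEEEEEEEEEOOOOOOOOOOOOOOOOOOMMMMMM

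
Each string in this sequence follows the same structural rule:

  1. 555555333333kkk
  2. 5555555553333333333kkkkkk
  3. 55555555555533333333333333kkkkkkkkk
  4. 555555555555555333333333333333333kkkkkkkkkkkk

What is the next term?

Term n consists of 3n+3 5's, followed by 4n+2 3's, followed by 3n k's (n = 1, 2, …).
For the next term, n = 5, so the run lengths are 18, 22, 15.

5555555555555555553333333333333333333333kkkkkkkkkkkkkkk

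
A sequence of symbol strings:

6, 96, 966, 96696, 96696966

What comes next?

9669696696696

This is a Fibonacci-style word recurrence s(k) = s(k−1)·s(k−2): e.g. 96·6 = 966.
The next term joins 96696966 and 96696.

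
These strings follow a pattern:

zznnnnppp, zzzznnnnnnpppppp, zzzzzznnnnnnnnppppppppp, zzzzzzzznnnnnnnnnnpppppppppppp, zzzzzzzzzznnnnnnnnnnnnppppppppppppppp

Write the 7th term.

zzzzzzzzzzzzzznnnnnnnnnnnnnnnnppppppppppppppppppppp

The n-th term is 2n z's then 2n+2 n's then 3n p's (n = 1, 2, …).
At n = 7 the blocks have lengths 14, 16, 21.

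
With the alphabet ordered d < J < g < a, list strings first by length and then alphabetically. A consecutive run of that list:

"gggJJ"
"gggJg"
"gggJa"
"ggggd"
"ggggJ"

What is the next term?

Find the rightmost character of ggggJ below a, bump it to the next letter, and reset everything to its right to d.

ggggg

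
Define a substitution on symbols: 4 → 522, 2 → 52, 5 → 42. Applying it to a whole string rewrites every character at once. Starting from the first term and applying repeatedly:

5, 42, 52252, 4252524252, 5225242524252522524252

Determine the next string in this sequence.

Rewriting the 22 symbols of 5225242524252522524252 one by one yields 42 52 52 42 52 522 52 42 52 522 52 42 52 42 52 52 42 52 522 52 42 52; concatenated:

42525242525225242525225242524252524252522524252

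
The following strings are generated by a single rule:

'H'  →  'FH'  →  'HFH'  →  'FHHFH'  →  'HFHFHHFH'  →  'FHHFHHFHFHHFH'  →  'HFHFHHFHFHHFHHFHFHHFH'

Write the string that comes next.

FHHFHHFHFHHFHHFHFHHFHFHHFHHFHFHHFH

From term 3 onward, concatenate the second-to-last term with the last: H·FH = HFH, FH·HFH = FHHFH, …
So term 8 is FHHFHHFHFHHFH·HFHFHHFHFHHFHHFHFHHFH.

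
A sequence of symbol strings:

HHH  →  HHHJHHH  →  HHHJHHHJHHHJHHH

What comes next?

Each string is two copies of the previous one joined by 'J'.
So the next term is two copies of HHHJHHHJHHHJHHH with 'J' between the halves.

HHHJHHHJHHHJHHHJHHHJHHHJHHHJHHH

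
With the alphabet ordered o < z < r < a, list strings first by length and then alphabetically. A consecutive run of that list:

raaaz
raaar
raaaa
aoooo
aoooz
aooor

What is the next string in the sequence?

Find the rightmost character of aooor below a, bump it to the next letter, and reset everything to its right to o.

aoooa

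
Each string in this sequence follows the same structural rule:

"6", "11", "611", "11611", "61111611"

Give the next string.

Each term (from the third on) is the two preceding terms concatenated in order: term 3 = 6·11 = 611.
Continuing: 11611 · 61111611 gives term 6.

1161161111611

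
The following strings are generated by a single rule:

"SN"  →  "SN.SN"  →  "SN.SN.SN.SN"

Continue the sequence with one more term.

s(k+1) = s(k)·.·s(k) — each term doubles the last with '.' between the halves.
Doubling SN.SN.SN.SN with '.' between the halves:

SN.SN.SN.SN.SN.SN.SN.SN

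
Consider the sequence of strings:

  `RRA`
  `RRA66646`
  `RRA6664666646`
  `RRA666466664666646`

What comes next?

Each term is the previous one with 66646 appended.
Applying this once more to RRA666466664666646:

RRA66646666466664666646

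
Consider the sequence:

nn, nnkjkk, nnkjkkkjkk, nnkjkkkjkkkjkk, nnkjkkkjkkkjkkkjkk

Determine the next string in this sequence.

nnkjkkkjkkkjkkkjkkkjkk

The strings grow by a fixed suffix kjkk each time.
One more step from nnkjkkkjkkkjkkkjkk gives the answer.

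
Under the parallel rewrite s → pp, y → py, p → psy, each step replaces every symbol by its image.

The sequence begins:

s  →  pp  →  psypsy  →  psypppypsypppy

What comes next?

psypppypsypsypsypypsypppypsypsypsypy

Replace each of the 14 characters of psypppypsypppy in place — psy pp py psy psy psy py psy pp py psy psy psy py — and concatenate.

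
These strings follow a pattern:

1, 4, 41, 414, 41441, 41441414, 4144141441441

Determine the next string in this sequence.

414414144144141441414

This is a Fibonacci-style word recurrence s(k) = s(k−1)·s(k−2): e.g. 4·1 = 41.
Continuing: 4144141441441 · 41441414 gives term 8.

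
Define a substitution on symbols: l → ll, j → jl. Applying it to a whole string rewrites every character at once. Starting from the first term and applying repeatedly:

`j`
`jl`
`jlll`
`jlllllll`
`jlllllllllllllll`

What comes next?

Rewriting the 16 symbols of jlllllllllllllll one by one yields jl ll ll ll ll ll ll ll ll ll ll ll ll ll ll ll; concatenated:

jlllllllllllllllllllllllllllllll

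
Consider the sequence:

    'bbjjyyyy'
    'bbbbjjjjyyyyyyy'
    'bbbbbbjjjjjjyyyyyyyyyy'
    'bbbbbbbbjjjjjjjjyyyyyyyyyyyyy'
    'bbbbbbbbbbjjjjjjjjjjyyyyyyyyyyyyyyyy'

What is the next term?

bbbbbbbbbbbbjjjjjjjjjjjjyyyyyyyyyyyyyyyyyyy

Each string has the form b^{2n} j^{2n} y^{3n+1} (n = 1, 2, …).
For the next term, n = 6, so the run lengths are 12, 12, 19.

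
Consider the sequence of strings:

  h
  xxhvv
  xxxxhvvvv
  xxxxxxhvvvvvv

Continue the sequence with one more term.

Each term wraps the previous one in xx on the left and vv on the right.
One more step from xxxxxxhvvvvvv gives the answer.

xxxxxxxxhvvvvvvvv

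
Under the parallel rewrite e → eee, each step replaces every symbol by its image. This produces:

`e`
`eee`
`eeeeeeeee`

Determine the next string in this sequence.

Expanding eeeeeeeee: e→eee, e→eee, e→eee, e→eee, e→eee, e→eee, e→eee, e→eee, e→eee. Concatenated: eee eee eee eee eee eee eee eee eee.

eeeeeeeeeeeeeeeeeeeeeeeeeee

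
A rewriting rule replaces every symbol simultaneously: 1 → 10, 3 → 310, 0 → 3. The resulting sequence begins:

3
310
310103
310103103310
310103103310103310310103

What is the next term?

310103103310103310310103103310310103310103103310

Replace each of the 24 characters of 310103103310103310310103 in place — 310 10 3 10 3 310 10 3 310 310 10 3 10 3 310 310 10 3 310 10 3 10 3 310 — and concatenate.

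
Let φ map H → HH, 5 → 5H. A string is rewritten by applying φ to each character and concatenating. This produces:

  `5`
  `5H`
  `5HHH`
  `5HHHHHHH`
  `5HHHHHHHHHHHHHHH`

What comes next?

Applying the rule to each of the 16 symbols of 5HHHHHHHHHHHHHHH gives the pieces 5H HH HH HH HH HH HH HH HH HH HH HH HH HH HH HH, which concatenate to the answer.

5HHHHHHHHHHHHHHHHHHHHHHHHHHHHHHH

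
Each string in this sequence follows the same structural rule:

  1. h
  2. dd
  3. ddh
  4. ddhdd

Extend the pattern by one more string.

ddhddddh

This is a Fibonacci-style word recurrence s(k) = s(k−1)·s(k−2): e.g. dd·h = ddh.
The next term joins ddhdd and ddh.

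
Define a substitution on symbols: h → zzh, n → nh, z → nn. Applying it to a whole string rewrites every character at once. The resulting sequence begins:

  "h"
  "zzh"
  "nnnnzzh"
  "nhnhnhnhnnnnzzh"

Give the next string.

nhzzhnhzzhnhzzhnhzzhnhnhnhnhnnnnzzh

Applying the rule to each of the 15 symbols of nhnhnhnhnnnnzzh gives the pieces nh zzh nh zzh nh zzh nh zzh nh nh nh nh nn nn zzh, which concatenate to the answer.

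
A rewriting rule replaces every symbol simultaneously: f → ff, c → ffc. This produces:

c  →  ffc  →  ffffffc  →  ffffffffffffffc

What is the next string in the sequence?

Replace each of the 15 characters of ffffffffffffffc in place — ff ff ff ff ff ff ff ff ff ff ff ff ff ff ffc — and concatenate.

ffffffffffffffffffffffffffffffc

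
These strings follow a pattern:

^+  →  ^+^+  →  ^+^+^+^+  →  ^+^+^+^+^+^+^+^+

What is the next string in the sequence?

Each string is two copies of the previous one concatenated.
So the next term is two copies of ^+^+^+^+^+^+^+^+.

^+^+^+^+^+^+^+^+^+^+^+^+^+^+^+^+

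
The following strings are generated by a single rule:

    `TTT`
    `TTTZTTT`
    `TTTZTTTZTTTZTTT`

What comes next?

TTTZTTTZTTTZTTTZTTTZTTTZTTTZTTT

s(k+1) = s(k)·Z·s(k) — each term doubles the last with 'Z' between the halves.
So the next term is two copies of TTTZTTTZTTTZTTT with 'Z' between the halves.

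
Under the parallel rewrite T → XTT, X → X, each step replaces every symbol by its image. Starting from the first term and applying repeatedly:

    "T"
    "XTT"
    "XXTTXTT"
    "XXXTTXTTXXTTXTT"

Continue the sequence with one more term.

Replace each of the 15 characters of XXXTTXTTXXTTXTT in place — X X X XTT XTT X XTT XTT X X XTT XTT X XTT XTT — and concatenate.

XXXXTTXTTXXTTXTTXXXTTXTTXXTTXTT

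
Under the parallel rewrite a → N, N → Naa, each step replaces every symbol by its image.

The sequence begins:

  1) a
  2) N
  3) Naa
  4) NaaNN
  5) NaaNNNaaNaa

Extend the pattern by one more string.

NaaNNNaaNaaNaaNNNaaNN

Apply φ to NaaNNNaaNaa symbol by symbol: N→Naa, a→N, a→N, N→Naa, N→Naa, N→Naa, a→N, a→N, N→Naa, a→N, a→N; joined: Naa N N Naa Naa Naa N N Naa N N.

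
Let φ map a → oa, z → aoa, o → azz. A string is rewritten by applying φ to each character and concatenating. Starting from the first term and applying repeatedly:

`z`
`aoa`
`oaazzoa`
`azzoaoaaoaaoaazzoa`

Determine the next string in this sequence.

φ(azzoaoaaoaaoaazzoa) expands symbol-by-symbol to oa aoa aoa azz oa azz oa oa azz oa oa azz oa oa aoa aoa azz oa; joining the 18 pieces gives the next term.

oaaoaaoaazzoaazzoaoaazzoaoaazzoaoaaoaaoaazzoa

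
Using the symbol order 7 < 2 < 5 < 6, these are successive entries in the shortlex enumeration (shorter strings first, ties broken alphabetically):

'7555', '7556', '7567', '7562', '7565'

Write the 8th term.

Stepping forward 3 times from 7565: 7565 → 7566 → 7677, then the target.

7672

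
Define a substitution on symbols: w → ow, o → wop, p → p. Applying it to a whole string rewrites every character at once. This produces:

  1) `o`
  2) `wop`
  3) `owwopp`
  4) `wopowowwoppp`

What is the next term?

Expanding wopowowwoppp: w→ow, o→wop, p→p, o→wop, w→ow, o→wop, w→ow, w→ow, o→wop, p→p, p→p, p→p. Concatenated: ow wop p wop ow wop ow ow wop p p p.

owwoppwopowwopowowwopppp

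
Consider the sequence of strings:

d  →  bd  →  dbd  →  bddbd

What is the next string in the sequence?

Each term (from the third on) is the two preceding terms concatenated in order: term 3 = d·bd = dbd.
The next term joins dbd and bddbd.

dbdbddbd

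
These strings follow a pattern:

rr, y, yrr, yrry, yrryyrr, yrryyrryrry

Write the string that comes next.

yrryyrryrryyrryyrr

This is a Fibonacci-style word recurrence s(k) = s(k−1)·s(k−2): e.g. y·rr = yrr.
The next term joins yrryyrryrry and yrryyrr.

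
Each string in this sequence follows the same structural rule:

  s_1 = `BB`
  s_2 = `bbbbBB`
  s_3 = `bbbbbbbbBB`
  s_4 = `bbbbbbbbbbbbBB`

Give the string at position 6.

The strings grow by a fixed prefix bbbb each time.
From bbbbbbbbbbbbBB, 2 further steps: bbbbbbbbbbbbBB → bbbbbbbbbbbbbbbbBB → (answer).

bbbbbbbbbbbbbbbbbbbbBB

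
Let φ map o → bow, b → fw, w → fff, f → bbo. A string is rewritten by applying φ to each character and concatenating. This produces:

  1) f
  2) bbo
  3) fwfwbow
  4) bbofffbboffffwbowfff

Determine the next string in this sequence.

Rewriting the 20 symbols of bbofffbboffffwbowfff one by one yields fw fw bow bbo bbo bbo fw fw bow bbo bbo bbo bbo fff fw bow fff bbo bbo bbo; concatenated:

fwfwbowbbobbobbofwfwbowbbobbobbobboffffwbowfffbbobbobbo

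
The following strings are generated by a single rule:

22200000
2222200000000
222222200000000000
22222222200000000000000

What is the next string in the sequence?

2222222222200000000000000000

Each string has the form 2^{2n-1} 0^{3n-1}, where the shown terms are n = 2, 3, 4, 5.
At n = 6 the blocks have lengths 11, 17.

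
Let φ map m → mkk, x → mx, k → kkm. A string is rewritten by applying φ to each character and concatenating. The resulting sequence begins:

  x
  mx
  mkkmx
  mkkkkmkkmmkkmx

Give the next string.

Applying the rule to each of the 14 symbols of mkkkkmkkmmkkmx gives the pieces mkk kkm kkm kkm kkm mkk kkm kkm mkk mkk kkm kkm mkk mx, which concatenate to the answer.

mkkkkmkkmkkmkkmmkkkkmkkmmkkmkkkkmkkmmkkmx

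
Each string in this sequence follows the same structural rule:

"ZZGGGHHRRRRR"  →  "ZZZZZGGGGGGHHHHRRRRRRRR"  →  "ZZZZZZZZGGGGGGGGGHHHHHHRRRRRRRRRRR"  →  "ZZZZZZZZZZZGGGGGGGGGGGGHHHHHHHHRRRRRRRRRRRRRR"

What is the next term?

Term n consists of 3n-1 Z's, followed by 3n G's, followed by 2n H's, followed by 3n+2 R's (n = 1, 2, …).
For the next term, n = 5, so the run lengths are 14, 15, 10, 17.

ZZZZZZZZZZZZZZGGGGGGGGGGGGGGGHHHHHHHHHHRRRRRRRRRRRRRRRRR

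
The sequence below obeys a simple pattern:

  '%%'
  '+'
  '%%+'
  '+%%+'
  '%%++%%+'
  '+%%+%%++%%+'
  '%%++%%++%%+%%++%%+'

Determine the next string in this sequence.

From term 3 onward, concatenate the second-to-last term with the last: %%·+ = %%+, +·%%+ = +%%+, …
Continuing: +%%+%%++%%+ · %%++%%++%%+%%++%%+ gives term 8.

+%%+%%++%%+%%++%%++%%+%%++%%+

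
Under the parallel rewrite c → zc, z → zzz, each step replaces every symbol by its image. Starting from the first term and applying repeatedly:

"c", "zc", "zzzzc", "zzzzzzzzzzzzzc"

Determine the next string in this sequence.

Applying the rule to each of the 14 symbols of zzzzzzzzzzzzzc gives the pieces zzz zzz zzz zzz zzz zzz zzz zzz zzz zzz zzz zzz zzz zc, which concatenate to the answer.

zzzzzzzzzzzzzzzzzzzzzzzzzzzzzzzzzzzzzzzzc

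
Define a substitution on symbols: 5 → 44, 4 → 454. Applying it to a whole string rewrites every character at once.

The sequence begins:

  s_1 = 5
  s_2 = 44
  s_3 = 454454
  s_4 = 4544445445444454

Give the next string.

Rewriting the 16 symbols of 4544445445444454 one by one yields 454 44 454 454 454 454 44 454 454 44 454 454 454 454 44 454; concatenated:

45444454454454454444544544445445445445444454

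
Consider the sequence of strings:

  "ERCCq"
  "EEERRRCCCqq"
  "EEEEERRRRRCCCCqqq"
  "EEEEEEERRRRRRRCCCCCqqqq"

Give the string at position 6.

Reading off run lengths: E runs 1, 3, 5, 7; R runs 1, 3, 5, 7; C runs 2, 3, 4, 5; q runs 1, 2, 3, 4 — each is linear in n (n = 1, 2, …).
Setting n = 6 gives 11, 11, 7, 6 characters in each block.

EEEEEEEEEEERRRRRRRRRRRCCCCCCCqqqqqq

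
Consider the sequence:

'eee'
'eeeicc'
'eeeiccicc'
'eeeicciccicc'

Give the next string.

Every step adds icc to the end: s(k+1) = s(k)·icc.
So the next term is eeeicciccicc·icc.

eeeiccicciccicc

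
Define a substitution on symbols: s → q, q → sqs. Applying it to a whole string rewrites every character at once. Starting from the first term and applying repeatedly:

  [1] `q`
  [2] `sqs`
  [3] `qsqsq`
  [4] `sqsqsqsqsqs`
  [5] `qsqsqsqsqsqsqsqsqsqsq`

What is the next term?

sqsqsqsqsqsqsqsqsqsqsqsqsqsqsqsqsqsqsqsqsqs

Applying the rule to each of the 21 symbols of qsqsqsqsqsqsqsqsqsqsq gives the pieces sqs q sqs q sqs q sqs q sqs q sqs q sqs q sqs q sqs q sqs q sqs, which concatenate to the answer.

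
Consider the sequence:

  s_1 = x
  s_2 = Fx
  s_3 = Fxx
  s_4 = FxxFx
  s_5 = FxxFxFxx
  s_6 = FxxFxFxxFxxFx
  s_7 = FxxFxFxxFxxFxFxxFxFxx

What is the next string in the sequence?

From term 3 onward, concatenate the last term with the second-to-last: Fx·x = Fxx, Fxx·Fx = FxxFx, …
So term 8 is FxxFxFxxFxxFxFxxFxFxx·FxxFxFxxFxxFx.

FxxFxFxxFxxFxFxxFxFxxFxxFxFxxFxxFx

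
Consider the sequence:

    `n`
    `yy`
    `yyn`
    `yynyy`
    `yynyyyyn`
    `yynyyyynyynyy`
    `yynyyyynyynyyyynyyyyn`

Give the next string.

Each term (from the third on) is the previous term followed by the one before it: term 3 = yy·n = yyn.
So term 8 is yynyyyynyynyyyynyyyyn·yynyyyynyynyy.

yynyyyynyynyyyynyyyynyynyyyynyynyy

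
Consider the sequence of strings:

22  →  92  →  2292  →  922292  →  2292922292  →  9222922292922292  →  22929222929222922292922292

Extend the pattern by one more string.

This is a Fibonacci-style word recurrence s(k) = s(k−2)·s(k−1): e.g. 22·92 = 2292.
Continuing: 9222922292922292 · 22929222929222922292922292 gives term 8.

922292229292229222929222929222922292922292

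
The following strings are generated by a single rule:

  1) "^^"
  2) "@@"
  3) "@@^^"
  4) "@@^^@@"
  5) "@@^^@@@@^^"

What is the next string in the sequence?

@@^^@@@@^^@@^^@@

From term 3 onward, concatenate the last term with the second-to-last: @@·^^ = @@^^, @@^^·@@ = @@^^@@, …
The next term joins @@^^@@@@^^ and @@^^@@.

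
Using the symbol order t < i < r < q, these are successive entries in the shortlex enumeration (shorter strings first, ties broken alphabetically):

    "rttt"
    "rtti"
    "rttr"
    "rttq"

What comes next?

Treat rttq as a base-4 numeral over the given alphabet and add one, carrying through any trailing q's.

rtit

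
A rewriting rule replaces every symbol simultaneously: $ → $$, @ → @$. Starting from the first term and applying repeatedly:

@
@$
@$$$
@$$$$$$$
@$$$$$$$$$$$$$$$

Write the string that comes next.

Rewriting the 16 symbols of @$$$$$$$$$$$$$$$ one by one yields @$ $$ $$ $$ $$ $$ $$ $$ $$ $$ $$ $$ $$ $$ $$ $$; concatenated:

@$$$$$$$$$$$$$$$$$$$$$$$$$$$$$$$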